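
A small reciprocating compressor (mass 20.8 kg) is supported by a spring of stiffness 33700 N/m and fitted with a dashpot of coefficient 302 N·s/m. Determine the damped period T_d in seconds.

ω_n = √(k/m) = √(33700/20.8) = 40.25 rad/s.
Critical damping c_c = 2√(k·m) = 2√(33700 × 20.8) = 1674 N·s/m, so ζ = c/c_c = 302/1674 = 0.1804.
ω_d = ω_n√(1 − ζ²) = 40.25 × √(1 − 0.0325) = 39.59 rad/s.
T_d = 2π/ω_d = 0.1587 s.

0.159 s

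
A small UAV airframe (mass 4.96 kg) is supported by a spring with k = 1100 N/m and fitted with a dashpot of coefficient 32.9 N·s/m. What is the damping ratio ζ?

0.223

ω_n = √(k/m) = √(1100/4.96) = 14.89 rad/s.
Critical damping c_c = 2√(k·m) = 2√(1100 × 4.96) = 147.7 N·s/m, so ζ = c/c_c = 32.9/147.7 = 0.2227.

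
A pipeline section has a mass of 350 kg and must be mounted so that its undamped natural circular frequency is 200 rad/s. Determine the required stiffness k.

k = m·ω_n² = 350 × 200.0² = 350 × 40000 = 14000000 N/m.

14000000 N/m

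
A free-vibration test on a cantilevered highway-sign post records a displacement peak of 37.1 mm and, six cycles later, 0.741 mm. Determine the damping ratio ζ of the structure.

0.103

Logarithmic decrement δ = (1/n)·ln(x₀/x_n) = (1/6)·ln(37.1/0.741) = (1/6)·ln(50.07) = 0.6522.
ζ = δ/√(4π² + δ²) = 0.6522/√(39.48 + 0.425) = 0.6522/6.317 = 0.1033.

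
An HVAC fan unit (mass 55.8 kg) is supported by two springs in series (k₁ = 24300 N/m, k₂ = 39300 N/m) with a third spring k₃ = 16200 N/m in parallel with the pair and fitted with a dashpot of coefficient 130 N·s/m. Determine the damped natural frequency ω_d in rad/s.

Series pair: k_s = k₁k₂/(k₁+k₂) = (24300)(39300)/(24300 + 39300) = 15020 N/m. In parallel with k₃: k_eq = 15020 + 16200 = 31220 N/m.
ω_n = √(k_eq/m) = √(31220/55.8) = 23.65 rad/s.
Critical damping c_c = 2√(k_eq·m) = 2√(31220 × 55.8) = 2640 N·s/m, so ζ = c/c_c = 130/2640 = 0.04925.
ω_d = ω_n√(1 − ζ²) = 23.65 × √(1 − 0.00243) = 23.62 rad/s.

23.6 rad/s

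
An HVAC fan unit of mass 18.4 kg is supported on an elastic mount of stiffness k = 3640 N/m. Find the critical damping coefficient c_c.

518 N·s/m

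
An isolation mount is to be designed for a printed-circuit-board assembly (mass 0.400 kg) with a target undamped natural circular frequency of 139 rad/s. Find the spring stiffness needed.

7730 N/m

k = m·ω_n² = 0.400 × 139.0² = 0.400 × 19320 = 7728 N/m.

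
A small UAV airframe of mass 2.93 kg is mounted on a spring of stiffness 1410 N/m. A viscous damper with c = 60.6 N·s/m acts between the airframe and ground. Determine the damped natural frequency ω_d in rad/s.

ω_n = √(k/m) = √(1410/2.93) = 21.94 rad/s.
Critical damping c_c = 2√(k·m) = 2√(1410 × 2.93) = 128.6 N·s/m, so ζ = c/c_c = 60.6/128.6 = 0.4714.
ω_d = ω_n√(1 − ζ²) = 21.94 × √(1 − 0.222) = 19.35 rad/s.

19.3 rad/s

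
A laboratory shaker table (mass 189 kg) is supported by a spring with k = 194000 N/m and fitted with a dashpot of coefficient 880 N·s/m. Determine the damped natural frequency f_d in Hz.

5.09 Hz

ω_n = √(k/m) = √(194000/189) = 32.04 rad/s.
Critical damping c_c = 2√(k·m) = 2√(194000 × 189) = 12110 N·s/m, so ζ = c/c_c = 880/12110 = 0.07266.
ω_d = ω_n√(1 − ζ²) = 32.04 × √(1 − 0.00528) = 31.95 rad/s.
f_d = ω_d/(2π) = 5.086 Hz.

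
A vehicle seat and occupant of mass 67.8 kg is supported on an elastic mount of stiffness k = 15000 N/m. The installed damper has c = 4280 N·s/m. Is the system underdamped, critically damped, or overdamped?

overdamped

c_c = 2√(k·m) = 2017 N·s/m; ζ = c/c_c = 4280/2017 = 2.12.
Since ζ > 1 the system is overdamped.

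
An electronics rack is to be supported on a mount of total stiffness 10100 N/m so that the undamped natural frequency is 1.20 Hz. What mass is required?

178 kg

ω_n = 2πf_n = 2π × 1.20 = 7.540 rad/s.
m = k/ω_n² = 10100/7.540² = 10100/56.85 = 177.7 kg.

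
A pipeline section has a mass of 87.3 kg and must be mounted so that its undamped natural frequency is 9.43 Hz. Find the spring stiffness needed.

306000 N/m

ω_n = 2πf_n = 2π × 9.43 = 59.25 rad/s.
k = m·ω_n² = 87.3 × 59.25² = 87.3 × 3511 = 306500 N/m.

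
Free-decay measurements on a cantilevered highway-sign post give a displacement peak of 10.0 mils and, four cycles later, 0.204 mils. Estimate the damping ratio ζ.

Logarithmic decrement δ = (1/n)·ln(x₀/x_n) = (1/4)·ln(10.0/0.204) = (1/4)·ln(49.02) = 0.9731.
ζ = δ/√(4π² + δ²) = 0.9731/√(39.48 + 0.947) = 0.9731/6.358 = 0.1530.

0.153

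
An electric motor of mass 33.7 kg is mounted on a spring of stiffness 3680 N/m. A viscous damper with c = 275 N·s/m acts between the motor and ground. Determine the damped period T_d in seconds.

0.653 s

ω_n = √(k/m) = √(3680/33.7) = 10.45 rad/s.
Critical damping c_c = 2√(k·m) = 2√(3680 × 33.7) = 704.3 N·s/m, so ζ = c/c_c = 275/704.3 = 0.3904.
ω_d = ω_n√(1 − ζ²) = 10.45 × √(1 − 0.152) = 9.620 rad/s.
T_d = 2π/ω_d = 0.6531 s.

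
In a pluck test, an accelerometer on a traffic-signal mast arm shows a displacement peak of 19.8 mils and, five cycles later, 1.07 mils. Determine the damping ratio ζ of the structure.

Logarithmic decrement δ = (1/n)·ln(x₀/x_n) = (1/5)·ln(19.8/1.07) = (1/5)·ln(18.50) = 0.5836.
ζ = δ/√(4π² + δ²) = 0.5836/√(39.48 + 0.341) = 0.5836/6.310 = 0.09249.

0.0925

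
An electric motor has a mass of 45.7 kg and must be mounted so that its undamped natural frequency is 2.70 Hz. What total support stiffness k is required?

13200 N/m

ω_n = 2πf_n = 2π × 2.70 = 16.96 rad/s.
k = m·ω_n² = 45.7 × 16.96² = 45.7 × 287.8 = 13150 N/m.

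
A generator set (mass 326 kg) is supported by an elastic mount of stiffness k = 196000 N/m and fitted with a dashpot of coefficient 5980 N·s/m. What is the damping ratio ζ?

0.374

ω_n = √(k/m) = √(196000/326) = 24.52 rad/s.
Critical damping c_c = 2√(k·m) = 2√(196000 × 326) = 15990 N·s/m, so ζ = c/c_c = 5980/15990 = 0.3741.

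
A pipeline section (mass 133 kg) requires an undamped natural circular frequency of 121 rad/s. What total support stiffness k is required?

1950000 N/m

k = m·ω_n² = 133 × 121.0² = 133 × 14640 = 1947000 N/m.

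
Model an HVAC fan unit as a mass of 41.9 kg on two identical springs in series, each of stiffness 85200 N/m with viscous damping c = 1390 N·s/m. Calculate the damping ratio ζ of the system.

0.520

Series springs: 1/k_eq = 2/85200, so k_eq = 85200/2 = 42600 N/m.
ω_n = √(k_eq/m) = √(42600/41.9) = 31.89 rad/s.
Critical damping c_c = 2√(k_eq·m) = 2√(42600 × 41.9) = 2672 N·s/m, so ζ = c/c_c = 1390/2672 = 0.5202.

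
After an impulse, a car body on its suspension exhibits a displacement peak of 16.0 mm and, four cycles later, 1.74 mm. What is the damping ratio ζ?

Logarithmic decrement δ = (1/n)·ln(x₀/x_n) = (1/4)·ln(16.0/1.74) = (1/4)·ln(9.195) = 0.5547.
ζ = δ/√(4π² + δ²) = 0.5547/√(39.48 + 0.308) = 0.5547/6.308 = 0.08794.

0.0879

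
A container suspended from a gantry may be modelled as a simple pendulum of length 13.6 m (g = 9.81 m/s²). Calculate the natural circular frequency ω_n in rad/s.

For a simple pendulum ω_n = √(g/L) = √(9.81/13.6) = √0.7213 = 0.8493 rad/s.

0.849 rad/s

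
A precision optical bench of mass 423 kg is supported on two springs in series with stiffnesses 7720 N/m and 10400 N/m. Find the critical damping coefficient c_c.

2740 N·s/m

Series springs: 1/k_eq = 1/7720 + 1/10400 = 0.0002257, so k_eq = 4431 N/m.
c_c = 2√(k_eq·m) = 2√(4431 × 423) = 2 × 1369 = 2738 N·s/m.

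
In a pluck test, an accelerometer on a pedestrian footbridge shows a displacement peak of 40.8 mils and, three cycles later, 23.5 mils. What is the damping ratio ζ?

Logarithmic decrement δ = (1/n)·ln(x₀/x_n) = (1/3)·ln(40.8/23.5) = (1/3)·ln(1.736) = 0.1839.
ζ = δ/√(4π² + δ²) = 0.1839/√(39.48 + 0.0338) = 0.1839/6.286 = 0.02926.

0.0293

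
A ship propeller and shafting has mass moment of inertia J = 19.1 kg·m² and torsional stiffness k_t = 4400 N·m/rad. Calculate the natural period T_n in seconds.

0.414 s

ω_n = √(k_t/J) = √(4400/19.1) = √230.4 = 15.18 rad/s.
T_n = 2π/ω_n = 6.283/15.18 = 0.4140 s.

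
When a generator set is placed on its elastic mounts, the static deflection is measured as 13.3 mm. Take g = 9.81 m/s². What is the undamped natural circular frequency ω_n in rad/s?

ω_n = √(g/δ_st) = √(9.81/0.0133) = √737.6 = 27.16 rad/s.

27.2 rad/s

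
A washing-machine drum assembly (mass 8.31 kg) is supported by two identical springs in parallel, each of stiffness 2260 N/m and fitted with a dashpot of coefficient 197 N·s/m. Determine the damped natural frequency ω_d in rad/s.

Parallel springs add: k_eq = 2 × 2260 = 4520 N/m.
ω_n = √(k_eq/m) = √(4520/8.31) = 23.32 rad/s.
Critical damping c_c = 2√(k_eq·m) = 2√(4520 × 8.31) = 387.6 N·s/m, so ζ = c/c_c = 197/387.6 = 0.5082.
ω_d = ω_n√(1 − ζ²) = 23.32 × √(1 − 0.258) = 20.09 rad/s.

20.1 rad/s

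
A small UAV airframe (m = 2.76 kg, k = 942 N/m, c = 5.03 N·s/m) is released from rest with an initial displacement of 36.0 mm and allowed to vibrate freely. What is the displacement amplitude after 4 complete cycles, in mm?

10.4 mm

ζ = c/(2√(km)) = 5.03/(2√(942 × 2.76)) = 5.03/102.0 = 0.04932.
Logarithmic decrement δ = 2πζ/√(1 − ζ²) = 2π × 0.04932/√(1 − 0.00243) = 0.3103.
After n cycles, x_n/x₀ = e^(−nδ), so x_4 = 36.0 × e^(−4 × 0.3103) = 36.0 × 0.2890 = 10.41 mm.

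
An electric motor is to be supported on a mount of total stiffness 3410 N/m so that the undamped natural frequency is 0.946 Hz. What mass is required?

96.5 kg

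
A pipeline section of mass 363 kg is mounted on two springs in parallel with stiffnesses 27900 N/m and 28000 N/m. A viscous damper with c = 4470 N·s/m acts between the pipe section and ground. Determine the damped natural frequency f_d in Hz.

1.71 Hz

Parallel springs add: k_eq = 27900 + 28000 = 55900 N/m.
ω_n = √(k_eq/m) = √(55900/363) = 12.41 rad/s.
Critical damping c_c = 2√(k_eq·m) = 2√(55900 × 363) = 9009 N·s/m, so ζ = c/c_c = 4470/9009 = 0.4962.
ω_d = ω_n√(1 − ζ²) = 12.41 × √(1 − 0.246) = 10.77 rad/s.
f_d = ω_d/(2π) = 1.715 Hz.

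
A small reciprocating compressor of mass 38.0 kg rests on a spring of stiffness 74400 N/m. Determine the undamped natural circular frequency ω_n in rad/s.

ω_n = √(k/m) = √(74400/38.0) = √1958 = 44.25 rad/s.

44.2 rad/s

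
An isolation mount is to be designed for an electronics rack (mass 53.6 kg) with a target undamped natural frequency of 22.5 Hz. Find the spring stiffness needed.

1070000 N/m

ω_n = 2πf_n = 2π × 22.5 = 141.4 rad/s.
k = m·ω_n² = 53.6 × 141.4² = 53.6 × 19990 = 1071000 N/m.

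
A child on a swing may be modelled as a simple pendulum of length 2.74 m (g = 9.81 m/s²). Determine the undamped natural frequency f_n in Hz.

For a simple pendulum ω_n = √(g/L) = √(9.81/2.74) = √3.580 = 1.892 rad/s.
f_n = ω_n/(2π) = 1.892/6.283 = 0.3011 Hz.

0.301 Hz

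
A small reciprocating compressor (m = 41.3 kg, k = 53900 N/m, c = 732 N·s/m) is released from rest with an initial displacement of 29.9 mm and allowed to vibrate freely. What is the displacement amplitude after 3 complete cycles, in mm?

0.254 mm

ζ = c/(2√(km)) = 732/(2√(53900 × 41.3)) = 732/2984 = 0.2453.
Logarithmic decrement δ = 2πζ/√(1 − ζ²) = 2π × 0.2453/√(1 − 0.0602) = 1.590.
After n cycles, x_n/x₀ = e^(−nδ), so x_3 = 29.9 × e^(−3 × 1.590) = 29.9 × 0.008483 = 0.2536 mm.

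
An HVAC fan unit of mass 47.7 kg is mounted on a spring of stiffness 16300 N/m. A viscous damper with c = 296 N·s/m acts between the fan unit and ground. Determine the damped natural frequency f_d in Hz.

2.90 Hz

ω_n = √(k/m) = √(16300/47.7) = 18.49 rad/s.
Critical damping c_c = 2√(k·m) = 2√(16300 × 47.7) = 1764 N·s/m, so ζ = c/c_c = 296/1764 = 0.1678.
ω_d = ω_n√(1 − ζ²) = 18.49 × √(1 − 0.0282) = 18.22 rad/s.
f_d = ω_d/(2π) = 2.900 Hz.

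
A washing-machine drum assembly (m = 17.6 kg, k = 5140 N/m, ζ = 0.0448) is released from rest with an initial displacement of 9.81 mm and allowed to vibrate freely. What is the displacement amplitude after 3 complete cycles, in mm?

Logarithmic decrement δ = 2πζ/√(1 − ζ²) = 2π × 0.04480/√(1 − 0.00201) = 0.2818.
After n cycles, x_n/x₀ = e^(−nδ), so x_3 = 9.81 × e^(−3 × 0.2818) = 9.81 × 0.4294 = 4.213 mm.

4.21 mm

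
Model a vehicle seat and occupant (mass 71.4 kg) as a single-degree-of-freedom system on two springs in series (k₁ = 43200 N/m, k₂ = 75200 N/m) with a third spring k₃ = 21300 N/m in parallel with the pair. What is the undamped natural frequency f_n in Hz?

Series pair: k_s = k₁k₂/(k₁+k₂) = (43200)(75200)/(43200 + 75200) = 27440 N/m. In parallel with k₃: k_eq = 27440 + 21300 = 48740 N/m.
ω_n = √(k_eq/m) = √(48740/71.4) = √682.6 = 26.13 rad/s.
f_n = ω_n/(2π) = 26.13/6.283 = 4.158 Hz.

4.16 Hz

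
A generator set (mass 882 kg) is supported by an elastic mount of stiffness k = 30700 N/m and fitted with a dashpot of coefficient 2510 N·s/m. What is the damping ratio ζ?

0.241

ω_n = √(k/m) = √(30700/882) = 5.900 rad/s.
Critical damping c_c = 2√(k·m) = 2√(30700 × 882) = 10410 N·s/m, so ζ = c/c_c = 2510/10410 = 0.2412.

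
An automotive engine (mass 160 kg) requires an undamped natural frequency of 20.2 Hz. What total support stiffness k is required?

ω_n = 2πf_n = 2π × 20.2 = 126.9 rad/s.
k = m·ω_n² = 160 × 126.9² = 160 × 16110 = 2577000 N/m.

2580000 N/m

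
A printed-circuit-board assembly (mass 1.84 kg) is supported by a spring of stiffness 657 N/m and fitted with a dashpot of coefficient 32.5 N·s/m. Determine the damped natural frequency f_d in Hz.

2.66 Hz

ω_n = √(k/m) = √(657.0/1.84) = 18.90 rad/s.
Critical damping c_c = 2√(k·m) = 2√(657.0 × 1.84) = 69.54 N·s/m, so ζ = c/c_c = 32.5/69.54 = 0.4674.
ω_d = ω_n√(1 − ζ²) = 18.90 × √(1 − 0.218) = 16.71 rad/s.
f_d = ω_d/(2π) = 2.659 Hz.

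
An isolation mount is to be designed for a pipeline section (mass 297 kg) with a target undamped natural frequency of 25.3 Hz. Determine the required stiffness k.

ω_n = 2πf_n = 2π × 25.3 = 159.0 rad/s.
k = m·ω_n² = 297 × 159.0² = 297 × 25270 = 7505000 N/m.

7510000 N/m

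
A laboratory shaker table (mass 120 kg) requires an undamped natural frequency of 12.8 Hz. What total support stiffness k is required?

776000 N/m

ω_n = 2πf_n = 2π × 12.8 = 80.42 rad/s.
k = m·ω_n² = 120 × 80.42² = 120 × 6468 = 776200 N/m.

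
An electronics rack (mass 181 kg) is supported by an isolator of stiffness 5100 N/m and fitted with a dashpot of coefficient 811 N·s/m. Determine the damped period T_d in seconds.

ω_n = √(k/m) = √(5100/181) = 5.308 rad/s.
Critical damping c_c = 2√(k·m) = 2√(5100 × 181) = 1922 N·s/m, so ζ = c/c_c = 811/1922 = 0.4221.
ω_d = ω_n√(1 − ζ²) = 5.308 × √(1 − 0.178) = 4.812 rad/s.
T_d = 2π/ω_d = 1.306 s.

1.31 s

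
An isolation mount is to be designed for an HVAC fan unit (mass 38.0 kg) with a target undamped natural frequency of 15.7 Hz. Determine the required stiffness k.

ω_n = 2πf_n = 2π × 15.7 = 98.65 rad/s.
k = m·ω_n² = 38.0 × 98.65² = 38.0 × 9731 = 369800 N/m.

370000 N/m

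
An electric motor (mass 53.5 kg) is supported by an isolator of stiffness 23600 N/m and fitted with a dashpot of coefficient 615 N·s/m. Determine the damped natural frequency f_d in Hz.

ω_n = √(k/m) = √(23600/53.5) = 21.00 rad/s.
Critical damping c_c = 2√(k·m) = 2√(23600 × 53.5) = 2247 N·s/m, so ζ = c/c_c = 615/2247 = 0.2737.
ω_d = ω_n√(1 − ζ²) = 21.00 × √(1 − 0.0749) = 20.20 rad/s.
f_d = ω_d/(2π) = 3.215 Hz.

3.22 Hz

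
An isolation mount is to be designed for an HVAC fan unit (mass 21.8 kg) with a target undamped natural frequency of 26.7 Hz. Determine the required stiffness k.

614000 N/m

ω_n = 2πf_n = 2π × 26.7 = 167.8 rad/s.
k = m·ω_n² = 21.8 × 167.8² = 21.8 × 28140 = 613500 N/m.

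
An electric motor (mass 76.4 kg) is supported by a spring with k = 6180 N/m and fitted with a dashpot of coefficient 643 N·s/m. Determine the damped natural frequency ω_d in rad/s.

ω_n = √(k/m) = √(6180/76.4) = 8.994 rad/s.
Critical damping c_c = 2√(k·m) = 2√(6180 × 76.4) = 1374 N·s/m, so ζ = c/c_c = 643/1374 = 0.4679.
ω_d = ω_n√(1 − ζ²) = 8.994 × √(1 − 0.219) = 7.949 rad/s.

7.95 rad/s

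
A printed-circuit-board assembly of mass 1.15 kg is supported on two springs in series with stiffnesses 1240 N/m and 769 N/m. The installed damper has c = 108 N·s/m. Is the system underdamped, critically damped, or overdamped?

overdamped

Series springs: 1/k_eq = 1/1240 + 1/769 = 0.002107, so k_eq = 474.6 N/m.
c_c = 2√(k_eq·m) = 46.73 N·s/m; ζ = c/c_c = 108/46.73 = 2.31.
Since ζ > 1 the system is overdamped.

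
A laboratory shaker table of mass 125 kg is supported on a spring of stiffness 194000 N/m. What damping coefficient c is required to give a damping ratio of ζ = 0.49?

4830 N·s/m

c_c = 2√(k·m) = 2√(194000 × 125) = 9849 N·s/m.
c = ζ·c_c = 0.49 × 9849 = 4826 N·s/m.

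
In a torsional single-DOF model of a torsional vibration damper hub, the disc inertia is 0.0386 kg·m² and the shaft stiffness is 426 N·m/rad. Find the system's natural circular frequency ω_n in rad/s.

105 rad/s

ω_n = √(k_t/J) = √(426/0.0386) = √11040 = 105.1 rad/s.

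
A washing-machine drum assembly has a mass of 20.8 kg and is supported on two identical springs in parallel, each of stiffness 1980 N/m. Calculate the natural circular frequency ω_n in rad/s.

13.8 rad/s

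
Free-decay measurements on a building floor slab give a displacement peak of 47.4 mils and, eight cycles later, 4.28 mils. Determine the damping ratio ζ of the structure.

0.0478

Logarithmic decrement δ = (1/n)·ln(x₀/x_n) = (1/8)·ln(47.4/4.28) = (1/8)·ln(11.07) = 0.3006.
ζ = δ/√(4π² + δ²) = 0.3006/√(39.48 + 0.0904) = 0.3006/6.290 = 0.04778.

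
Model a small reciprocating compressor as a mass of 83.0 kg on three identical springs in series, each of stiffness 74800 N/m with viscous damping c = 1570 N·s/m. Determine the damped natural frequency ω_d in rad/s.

Series springs: 1/k_eq = 3/74800, so k_eq = 74800/3 = 24930 N/m.
ω_n = √(k_eq/m) = √(24930/83.0) = 17.33 rad/s.
Critical damping c_c = 2√(k_eq·m) = 2√(24930 × 83.0) = 2877 N·s/m, so ζ = c/c_c = 1570/2877 = 0.5457.
ω_d = ω_n√(1 − ζ²) = 17.33 × √(1 − 0.298) = 14.52 rad/s.

14.5 rad/s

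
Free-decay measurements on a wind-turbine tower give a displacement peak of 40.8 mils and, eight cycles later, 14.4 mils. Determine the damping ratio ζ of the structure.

0.0207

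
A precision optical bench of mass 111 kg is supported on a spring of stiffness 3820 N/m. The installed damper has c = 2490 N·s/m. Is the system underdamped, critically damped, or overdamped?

c_c = 2√(k·m) = 1302 N·s/m; ζ = c/c_c = 2490/1302 = 1.91.
Since ζ > 1 the system is overdamped.

overdamped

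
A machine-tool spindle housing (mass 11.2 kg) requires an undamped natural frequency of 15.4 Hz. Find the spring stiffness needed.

105000 N/m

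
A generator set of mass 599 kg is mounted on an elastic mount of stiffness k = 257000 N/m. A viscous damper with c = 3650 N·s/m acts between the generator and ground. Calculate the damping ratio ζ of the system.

0.147

ω_n = √(k/m) = √(257000/599) = 20.71 rad/s.
Critical damping c_c = 2√(k·m) = 2√(257000 × 599) = 24810 N·s/m, so ζ = c/c_c = 3650/24810 = 0.1471.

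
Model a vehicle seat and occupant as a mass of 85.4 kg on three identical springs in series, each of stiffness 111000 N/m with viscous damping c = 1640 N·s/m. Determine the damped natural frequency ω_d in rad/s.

18.5 rad/s

Series springs: 1/k_eq = 3/111000, so k_eq = 111000/3 = 37000 N/m.
ω_n = √(k_eq/m) = √(37000/85.4) = 20.81 rad/s.
Critical damping c_c = 2√(k_eq·m) = 2√(37000 × 85.4) = 3555 N·s/m, so ζ = c/c_c = 1640/3555 = 0.4613.
ω_d = ω_n√(1 − ζ²) = 20.81 × √(1 − 0.213) = 18.47 rad/s.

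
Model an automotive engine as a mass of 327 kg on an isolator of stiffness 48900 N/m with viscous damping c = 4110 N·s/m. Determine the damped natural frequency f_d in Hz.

1.67 Hz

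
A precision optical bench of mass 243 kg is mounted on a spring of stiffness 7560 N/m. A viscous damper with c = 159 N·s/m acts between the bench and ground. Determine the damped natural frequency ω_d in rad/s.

5.57 rad/s

ω_n = √(k/m) = √(7560/243) = 5.578 rad/s.
Critical damping c_c = 2√(k·m) = 2√(7560 × 243) = 2711 N·s/m, so ζ = c/c_c = 159/2711 = 0.05865.
ω_d = ω_n√(1 − ζ²) = 5.578 × √(1 − 0.00344) = 5.568 rad/s.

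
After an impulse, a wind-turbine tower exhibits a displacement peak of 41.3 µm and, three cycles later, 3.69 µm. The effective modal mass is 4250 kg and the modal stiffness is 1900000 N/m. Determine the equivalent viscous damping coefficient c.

22800 N·s/m

Logarithmic decrement δ = (1/n)·ln(x₀/x_n) = (1/3)·ln(41.3/3.69) = (1/3)·ln(11.19) = 0.8051.
ζ = δ/√(4π² + δ²) = 0.8051/√(39.48 + 0.648) = 0.8051/6.335 = 0.1271.
c = ζ · 2√(km) = 0.1271 × 2√(1900000 × 4250) = 0.1271 × 179700 = 22840 N·s/m.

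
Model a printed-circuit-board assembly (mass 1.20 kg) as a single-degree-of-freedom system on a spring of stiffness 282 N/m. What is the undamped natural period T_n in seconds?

ω_n = √(k/m) = √(282.0/1.20) = √235.0 = 15.33 rad/s.
T_n = 2π/ω_n = 6.283/15.33 = 0.4099 s.

0.410 s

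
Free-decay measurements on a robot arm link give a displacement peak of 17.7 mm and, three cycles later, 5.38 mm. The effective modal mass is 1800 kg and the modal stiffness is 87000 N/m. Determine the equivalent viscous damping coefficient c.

1580 N·s/m

Logarithmic decrement δ = (1/n)·ln(x₀/x_n) = (1/3)·ln(17.7/5.38) = (1/3)·ln(3.290) = 0.3970.
ζ = δ/√(4π² + δ²) = 0.3970/√(39.48 + 0.158) = 0.3970/6.296 = 0.06305.
c = ζ · 2√(km) = 0.06305 × 2√(87000 × 1800) = 0.06305 × 25030 = 1578 N·s/m.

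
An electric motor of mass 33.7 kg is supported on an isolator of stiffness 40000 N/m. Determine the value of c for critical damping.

c_c = 2√(k·m) = 2√(40000 × 33.7) = 2 × 1161 = 2322 N·s/m.

2320 N·s/m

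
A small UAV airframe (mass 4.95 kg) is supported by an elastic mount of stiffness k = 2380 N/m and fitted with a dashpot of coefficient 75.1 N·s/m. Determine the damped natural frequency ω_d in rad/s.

20.6 rad/s

ω_n = √(k/m) = √(2380/4.95) = 21.93 rad/s.
Critical damping c_c = 2√(k·m) = 2√(2380 × 4.95) = 217.1 N·s/m, so ζ = c/c_c = 75.1/217.1 = 0.3460.
ω_d = ω_n√(1 − ζ²) = 21.93 × √(1 − 0.120) = 20.57 rad/s.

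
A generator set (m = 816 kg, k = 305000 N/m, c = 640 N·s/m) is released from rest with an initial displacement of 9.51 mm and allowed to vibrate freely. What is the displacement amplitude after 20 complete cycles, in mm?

ζ = c/(2√(km)) = 640/(2√(305000 × 816)) = 640/31550 = 0.02028.
Logarithmic decrement δ = 2πζ/√(1 − ζ²) = 2π × 0.02028/√(1 − 0.000411) = 0.1275.
After n cycles, x_n/x₀ = e^(−nδ), so x_20 = 9.51 × e^(−20 × 0.1275) = 9.51 × 0.07812 = 0.7429 mm.

0.743 mm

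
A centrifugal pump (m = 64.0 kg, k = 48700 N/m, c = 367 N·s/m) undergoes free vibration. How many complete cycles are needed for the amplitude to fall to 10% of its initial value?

ζ = c/(2√(km)) = 367/(2√(48700 × 64.0)) = 367/3531 = 0.1039.
Logarithmic decrement δ = 2πζ/√(1 − ζ²) = 2π × 0.1039/√(1 − 0.0108) = 0.6566.
x_n/x₀ = e^(−nδ) ≤ 0.1; take ln: n ≥ ln(1/0.1)/δ = 2.303/0.6566 = 3.507.
So 4 complete cycles are required.

4 cycles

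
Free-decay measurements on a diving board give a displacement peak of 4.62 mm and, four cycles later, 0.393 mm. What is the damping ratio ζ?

0.0976

Logarithmic decrement δ = (1/n)·ln(x₀/x_n) = (1/4)·ln(4.62/0.393) = (1/4)·ln(11.76) = 0.6161.
ζ = δ/√(4π² + δ²) = 0.6161/√(39.48 + 0.380) = 0.6161/6.313 = 0.09759.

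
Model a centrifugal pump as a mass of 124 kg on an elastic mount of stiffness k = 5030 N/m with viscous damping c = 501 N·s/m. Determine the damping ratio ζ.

ω_n = √(k/m) = √(5030/124) = 6.369 rad/s.
Critical damping c_c = 2√(k·m) = 2√(5030 × 124) = 1580 N·s/m, so ζ = c/c_c = 501/1580 = 0.3172.

0.317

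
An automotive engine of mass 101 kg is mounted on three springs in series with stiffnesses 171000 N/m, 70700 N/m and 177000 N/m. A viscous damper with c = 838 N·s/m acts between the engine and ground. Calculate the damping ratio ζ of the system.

Series springs: 1/k_eq = 1/171000 + 1/70700 + 1/177000 = 2.564×10^-5, so k_eq = 39000 N/m.
ω_n = √(k_eq/m) = √(39000/101) = 19.65 rad/s.
Critical damping c_c = 2√(k_eq·m) = 2√(39000 × 101) = 3969 N·s/m, so ζ = c/c_c = 838/3969 = 0.2111.

0.211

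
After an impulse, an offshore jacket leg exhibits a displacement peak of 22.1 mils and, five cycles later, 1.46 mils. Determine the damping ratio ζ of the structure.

Logarithmic decrement δ = (1/n)·ln(x₀/x_n) = (1/5)·ln(22.1/1.46) = (1/5)·ln(15.14) = 0.5434.
ζ = δ/√(4π² + δ²) = 0.5434/√(39.48 + 0.295) = 0.5434/6.307 = 0.08617.

0.0862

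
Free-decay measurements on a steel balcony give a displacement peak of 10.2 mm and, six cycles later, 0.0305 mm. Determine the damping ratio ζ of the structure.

0.152

Logarithmic decrement δ = (1/n)·ln(x₀/x_n) = (1/6)·ln(10.2/0.0305) = (1/6)·ln(334.4) = 0.9687.
ζ = δ/√(4π² + δ²) = 0.9687/√(39.48 + 0.938) = 0.9687/6.357 = 0.1524.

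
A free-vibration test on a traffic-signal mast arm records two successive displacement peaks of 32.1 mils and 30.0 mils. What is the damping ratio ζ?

0.0108

Logarithmic decrement δ = (1/n)·ln(x₀/x_n) = (1/1)·ln(32.1/30.0) = (1/1)·ln(1.070) = 0.06766.
ζ = δ/√(4π² + δ²) = 0.06766/√(39.48 + 0.00458) = 0.06766/6.284 = 0.01077.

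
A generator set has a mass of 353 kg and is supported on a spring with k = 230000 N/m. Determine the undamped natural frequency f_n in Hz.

ω_n = √(k/m) = √(230000/353) = √651.6 = 25.53 rad/s.
f_n = ω_n/(2π) = 25.53/6.283 = 4.063 Hz.

4.06 Hz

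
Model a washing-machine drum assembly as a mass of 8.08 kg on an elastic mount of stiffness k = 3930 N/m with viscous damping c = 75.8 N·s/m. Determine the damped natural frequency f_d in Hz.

3.43 Hz

ω_n = √(k/m) = √(3930/8.08) = 22.05 rad/s.
Critical damping c_c = 2√(k·m) = 2√(3930 × 8.08) = 356.4 N·s/m, so ζ = c/c_c = 75.8/356.4 = 0.2127.
ω_d = ω_n√(1 − ζ²) = 22.05 × √(1 − 0.0452) = 21.55 rad/s.
f_d = ω_d/(2π) = 3.430 Hz.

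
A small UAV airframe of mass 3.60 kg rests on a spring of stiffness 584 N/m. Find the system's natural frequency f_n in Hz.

2.03 Hz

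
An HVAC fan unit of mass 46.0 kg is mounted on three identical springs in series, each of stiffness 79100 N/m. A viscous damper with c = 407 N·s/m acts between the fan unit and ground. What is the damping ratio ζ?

0.185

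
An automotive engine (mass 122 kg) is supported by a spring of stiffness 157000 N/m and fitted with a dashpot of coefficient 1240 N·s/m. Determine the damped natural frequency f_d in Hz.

ω_n = √(k/m) = √(157000/122) = 35.87 rad/s.
Critical damping c_c = 2√(k·m) = 2√(157000 × 122) = 8753 N·s/m, so ζ = c/c_c = 1240/8753 = 0.1417.
ω_d = ω_n√(1 − ζ²) = 35.87 × √(1 − 0.0201) = 35.51 rad/s.
f_d = ω_d/(2π) = 5.652 Hz.

5.65 Hz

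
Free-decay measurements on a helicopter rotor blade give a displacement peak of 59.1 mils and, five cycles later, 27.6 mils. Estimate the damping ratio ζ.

0.0242

Logarithmic decrement δ = (1/n)·ln(x₀/x_n) = (1/5)·ln(59.1/27.6) = (1/5)·ln(2.141) = 0.1523.
ζ = δ/√(4π² + δ²) = 0.1523/√(39.48 + 0.0232) = 0.1523/6.285 = 0.02423.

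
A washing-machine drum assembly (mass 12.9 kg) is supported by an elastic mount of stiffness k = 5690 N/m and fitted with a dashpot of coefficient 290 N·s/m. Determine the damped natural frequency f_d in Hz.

2.82 Hz

ω_n = √(k/m) = √(5690/12.9) = 21.00 rad/s.
Critical damping c_c = 2√(k·m) = 2√(5690 × 12.9) = 541.9 N·s/m, so ζ = c/c_c = 290/541.9 = 0.5352.
ω_d = ω_n√(1 − ζ²) = 21.00 × √(1 − 0.286) = 17.74 rad/s.
f_d = ω_d/(2π) = 2.824 Hz.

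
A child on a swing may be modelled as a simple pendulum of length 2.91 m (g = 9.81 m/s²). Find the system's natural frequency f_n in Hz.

0.292 Hz

For a simple pendulum ω_n = √(g/L) = √(9.81/2.91) = √3.371 = 1.836 rad/s.
f_n = ω_n/(2π) = 1.836/6.283 = 0.2922 Hz.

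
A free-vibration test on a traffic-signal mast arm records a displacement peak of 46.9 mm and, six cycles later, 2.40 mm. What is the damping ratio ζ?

0.0786

Logarithmic decrement δ = (1/n)·ln(x₀/x_n) = (1/6)·ln(46.9/2.40) = (1/6)·ln(19.54) = 0.4954.
ζ = δ/√(4π² + δ²) = 0.4954/√(39.48 + 0.245) = 0.4954/6.303 = 0.07861.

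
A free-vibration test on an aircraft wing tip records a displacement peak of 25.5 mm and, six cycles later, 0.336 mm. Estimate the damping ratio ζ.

0.114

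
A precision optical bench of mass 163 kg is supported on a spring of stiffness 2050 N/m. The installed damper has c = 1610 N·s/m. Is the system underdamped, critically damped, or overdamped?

c_c = 2√(k·m) = 1156 N·s/m; ζ = c/c_c = 1610/1156 = 1.39.
Since ζ > 1 the system is overdamped.

overdamped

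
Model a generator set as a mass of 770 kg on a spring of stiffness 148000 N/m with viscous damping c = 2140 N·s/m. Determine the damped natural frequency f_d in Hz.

ω_n = √(k/m) = √(148000/770) = 13.86 rad/s.
Critical damping c_c = 2√(k·m) = 2√(148000 × 770) = 21350 N·s/m, so ζ = c/c_c = 2140/21350 = 0.1002.
ω_d = ω_n√(1 − ζ²) = 13.86 × √(1 − 0.0100) = 13.79 rad/s.
f_d = ω_d/(2π) = 2.195 Hz.

2.20 Hz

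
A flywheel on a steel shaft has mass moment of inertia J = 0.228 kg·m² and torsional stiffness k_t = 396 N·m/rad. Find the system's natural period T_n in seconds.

ω_n = √(k_t/J) = √(396/0.228) = √1737 = 41.68 rad/s.
T_n = 2π/ω_n = 6.283/41.68 = 0.1508 s.

0.151 s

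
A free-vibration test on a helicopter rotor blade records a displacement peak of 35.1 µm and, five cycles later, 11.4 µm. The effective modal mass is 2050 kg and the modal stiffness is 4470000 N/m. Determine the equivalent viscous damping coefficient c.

Logarithmic decrement δ = (1/n)·ln(x₀/x_n) = (1/5)·ln(35.1/11.4) = (1/5)·ln(3.079) = 0.2249.
ζ = δ/√(4π² + δ²) = 0.2249/√(39.48 + 0.0506) = 0.2249/6.287 = 0.03577.
c = ζ · 2√(km) = 0.03577 × 2√(4470000 × 2050) = 0.03577 × 191500 = 6849 N·s/m.

6850 N·s/m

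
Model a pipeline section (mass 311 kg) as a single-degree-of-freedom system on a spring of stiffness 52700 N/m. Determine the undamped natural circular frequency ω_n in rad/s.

13.0 rad/s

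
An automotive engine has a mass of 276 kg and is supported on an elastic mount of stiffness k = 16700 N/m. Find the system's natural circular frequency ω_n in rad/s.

ω_n = √(k/m) = √(16700/276) = √60.51 = 7.779 rad/s.

7.78 rad/s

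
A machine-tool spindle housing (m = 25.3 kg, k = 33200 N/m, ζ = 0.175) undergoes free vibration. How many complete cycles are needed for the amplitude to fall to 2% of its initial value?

Logarithmic decrement δ = 2πζ/√(1 − ζ²) = 2π × 0.1750/√(1 − 0.0306) = 1.117.
x_n/x₀ = e^(−nδ) ≤ 0.02; take ln: n ≥ ln(1/0.02)/δ = 3.912/1.117 = 3.503.
So 4 complete cycles are required.

4 cycles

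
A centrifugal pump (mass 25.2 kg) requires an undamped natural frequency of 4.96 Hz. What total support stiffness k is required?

24500 N/m

ω_n = 2πf_n = 2π × 4.96 = 31.16 rad/s.
k = m·ω_n² = 25.2 × 31.16² = 25.2 × 971.2 = 24480 N/m.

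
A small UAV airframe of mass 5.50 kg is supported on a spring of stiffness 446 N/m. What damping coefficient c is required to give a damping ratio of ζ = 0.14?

c_c = 2√(k·m) = 2√(446.0 × 5.50) = 99.06 N·s/m.
c = ζ·c_c = 0.14 × 99.06 = 13.87 N·s/m.

13.9 N·s/m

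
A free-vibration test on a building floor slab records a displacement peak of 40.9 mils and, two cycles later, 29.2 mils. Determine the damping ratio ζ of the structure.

0.0268

Logarithmic decrement δ = (1/n)·ln(x₀/x_n) = (1/2)·ln(40.9/29.2) = (1/2)·ln(1.401) = 0.1685.
ζ = δ/√(4π² + δ²) = 0.1685/√(39.48 + 0.0284) = 0.1685/6.285 = 0.02680.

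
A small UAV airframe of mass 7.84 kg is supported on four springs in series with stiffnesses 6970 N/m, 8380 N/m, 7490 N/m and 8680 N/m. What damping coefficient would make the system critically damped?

Series springs: 1/k_eq = 1/6970 + 1/8380 + 1/7490 + 1/8680 = 0.0005115, so k_eq = 1955 N/m.
c_c = 2√(k_eq·m) = 2√(1955 × 7.84) = 2 × 123.8 = 247.6 N·s/m.

248 N·s/m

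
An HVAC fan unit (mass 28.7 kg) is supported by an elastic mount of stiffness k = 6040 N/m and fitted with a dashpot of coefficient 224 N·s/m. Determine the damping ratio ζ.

ω_n = √(k/m) = √(6040/28.7) = 14.51 rad/s.
Critical damping c_c = 2√(k·m) = 2√(6040 × 28.7) = 832.7 N·s/m, so ζ = c/c_c = 224/832.7 = 0.2690.

0.269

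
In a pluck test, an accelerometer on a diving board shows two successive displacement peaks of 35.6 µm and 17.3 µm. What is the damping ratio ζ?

0.114

Logarithmic decrement δ = (1/n)·ln(x₀/x_n) = (1/1)·ln(35.6/17.3) = (1/1)·ln(2.058) = 0.7216.
ζ = δ/√(4π² + δ²) = 0.7216/√(39.48 + 0.521) = 0.7216/6.324 = 0.1141.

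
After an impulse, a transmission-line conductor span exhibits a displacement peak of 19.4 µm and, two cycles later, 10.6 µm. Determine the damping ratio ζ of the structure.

Logarithmic decrement δ = (1/n)·ln(x₀/x_n) = (1/2)·ln(19.4/10.6) = (1/2)·ln(1.830) = 0.3022.
ζ = δ/√(4π² + δ²) = 0.3022/√(39.48 + 0.0913) = 0.3022/6.290 = 0.04804.

0.0480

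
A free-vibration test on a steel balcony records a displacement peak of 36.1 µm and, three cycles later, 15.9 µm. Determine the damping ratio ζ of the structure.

Logarithmic decrement δ = (1/n)·ln(x₀/x_n) = (1/3)·ln(36.1/15.9) = (1/3)·ln(2.270) = 0.2733.
ζ = δ/√(4π² + δ²) = 0.2733/√(39.48 + 0.0747) = 0.2733/6.289 = 0.04346.

0.0435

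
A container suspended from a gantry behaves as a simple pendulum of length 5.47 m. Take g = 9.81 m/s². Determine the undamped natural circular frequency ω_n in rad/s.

1.34 rad/s

For a simple pendulum ω_n = √(g/L) = √(9.81/5.47) = √1.793 = 1.339 rad/s.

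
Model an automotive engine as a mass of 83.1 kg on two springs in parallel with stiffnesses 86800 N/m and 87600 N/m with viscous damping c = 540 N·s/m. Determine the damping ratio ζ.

Parallel springs add: k_eq = 86800 + 87600 = 174400 N/m.
ω_n = √(k_eq/m) = √(174400/83.1) = 45.81 rad/s.
Critical damping c_c = 2√(k_eq·m) = 2√(174400 × 83.1) = 7614 N·s/m, so ζ = c/c_c = 540/7614 = 0.07092.

0.0709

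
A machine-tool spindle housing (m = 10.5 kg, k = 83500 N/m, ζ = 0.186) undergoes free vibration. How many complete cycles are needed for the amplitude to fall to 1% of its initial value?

4 cycles

Logarithmic decrement δ = 2πζ/√(1 − ζ²) = 2π × 0.1860/√(1 − 0.0346) = 1.189.
x_n/x₀ = e^(−nδ) ≤ 0.01; take ln: n ≥ ln(1/0.01)/δ = 4.605/1.189 = 3.872.
So 4 complete cycles are required.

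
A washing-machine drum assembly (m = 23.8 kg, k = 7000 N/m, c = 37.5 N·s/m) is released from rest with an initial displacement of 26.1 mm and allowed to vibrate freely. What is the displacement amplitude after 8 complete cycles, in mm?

ζ = c/(2√(km)) = 37.5/(2√(7000 × 23.8)) = 37.5/816.3 = 0.04594.
Logarithmic decrement δ = 2πζ/√(1 − ζ²) = 2π × 0.04594/√(1 − 0.00211) = 0.2889.
After n cycles, x_n/x₀ = e^(−nδ), so x_8 = 26.1 × e^(−8 × 0.2889) = 26.1 × 0.09911 = 2.587 mm.

2.59 mm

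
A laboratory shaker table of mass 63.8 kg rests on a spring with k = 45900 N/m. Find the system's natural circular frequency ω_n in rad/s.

26.8 rad/s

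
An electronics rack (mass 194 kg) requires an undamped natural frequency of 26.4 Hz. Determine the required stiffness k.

ω_n = 2πf_n = 2π × 26.4 = 165.9 rad/s.
k = m·ω_n² = 194 × 165.9² = 194 × 27510 = 5338000 N/m.

5340000 N/m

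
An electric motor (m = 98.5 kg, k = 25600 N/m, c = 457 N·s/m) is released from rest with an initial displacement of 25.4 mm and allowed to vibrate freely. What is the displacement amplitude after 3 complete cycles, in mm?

1.64 mm

ζ = c/(2√(km)) = 457/(2√(25600 × 98.5)) = 457/3176 = 0.1439.
Logarithmic decrement δ = 2πζ/√(1 − ζ²) = 2π × 0.1439/√(1 − 0.0207) = 0.9136.
After n cycles, x_n/x₀ = e^(−nδ), so x_3 = 25.4 × e^(−3 × 0.9136) = 25.4 × 0.06451 = 1.639 mm.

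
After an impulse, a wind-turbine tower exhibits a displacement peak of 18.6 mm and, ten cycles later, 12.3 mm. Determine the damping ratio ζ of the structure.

Logarithmic decrement δ = (1/n)·ln(x₀/x_n) = (1/10)·ln(18.6/12.3) = (1/10)·ln(1.512) = 0.04136.
ζ = δ/√(4π² + δ²) = 0.04136/√(39.48 + 0.00171) = 0.04136/6.283 = 0.006582.

0.00658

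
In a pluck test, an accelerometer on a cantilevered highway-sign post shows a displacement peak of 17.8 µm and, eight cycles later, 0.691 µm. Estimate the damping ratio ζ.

Logarithmic decrement δ = (1/n)·ln(x₀/x_n) = (1/8)·ln(17.8/0.691) = (1/8)·ln(25.76) = 0.4061.
ζ = δ/√(4π² + δ²) = 0.4061/√(39.48 + 0.165) = 0.4061/6.296 = 0.06450.

0.0645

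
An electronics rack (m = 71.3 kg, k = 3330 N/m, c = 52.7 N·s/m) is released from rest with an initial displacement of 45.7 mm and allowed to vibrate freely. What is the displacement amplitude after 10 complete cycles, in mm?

ζ = c/(2√(km)) = 52.7/(2√(3330 × 71.3)) = 52.7/974.5 = 0.05408.
Logarithmic decrement δ = 2πζ/√(1 − ζ²) = 2π × 0.05408/√(1 − 0.00292) = 0.3403.
After n cycles, x_n/x₀ = e^(−nδ), so x_10 = 45.7 × e^(−10 × 0.3403) = 45.7 × 0.03328 = 1.521 mm.

1.52 mm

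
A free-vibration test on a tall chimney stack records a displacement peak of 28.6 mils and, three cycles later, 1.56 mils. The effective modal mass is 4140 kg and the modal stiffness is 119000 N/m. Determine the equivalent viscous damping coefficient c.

6770 N·s/m

Logarithmic decrement δ = (1/n)·ln(x₀/x_n) = (1/3)·ln(28.6/1.56) = (1/3)·ln(18.33) = 0.9696.
ζ = δ/√(4π² + δ²) = 0.9696/√(39.48 + 0.940) = 0.9696/6.358 = 0.1525.
c = ζ · 2√(km) = 0.1525 × 2√(119000 × 4140) = 0.1525 × 44390 = 6770 N·s/m.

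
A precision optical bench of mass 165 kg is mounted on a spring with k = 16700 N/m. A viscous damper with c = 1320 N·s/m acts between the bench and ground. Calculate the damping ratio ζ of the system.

ω_n = √(k/m) = √(16700/165) = 10.06 rad/s.
Critical damping c_c = 2√(k·m) = 2√(16700 × 165) = 3320 N·s/m, so ζ = c/c_c = 1320/3320 = 0.3976.

0.398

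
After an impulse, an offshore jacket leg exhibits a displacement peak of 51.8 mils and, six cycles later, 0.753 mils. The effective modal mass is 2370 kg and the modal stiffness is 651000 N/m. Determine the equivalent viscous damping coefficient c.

8760 N·s/m

Logarithmic decrement δ = (1/n)·ln(x₀/x_n) = (1/6)·ln(51.8/0.753) = (1/6)·ln(68.79) = 0.7052.
ζ = δ/√(4π² + δ²) = 0.7052/√(39.48 + 0.497) = 0.7052/6.323 = 0.1115.
c = ζ · 2√(km) = 0.1115 × 2√(651000 × 2370) = 0.1115 × 78560 = 8762 N·s/m.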